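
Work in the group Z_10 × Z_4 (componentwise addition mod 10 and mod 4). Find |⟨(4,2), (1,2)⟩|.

20

|⟨(4,2)⟩| = 10 and |⟨(1,2)⟩| = 10, so |H| is a multiple of lcm(10, 10) = 10 and divides |G| = 40.
Closing under the operation: H = {(0,0), (0,2), (1,0), (1,2), (2,0), (2,2), (3,0), (3,2), (4,0), (4,2), (5,0), (5,2), (6,0), (6,2), (7,0), (7,2), (8,0), (8,2), (9,0), (9,2)}, so |H| = 20.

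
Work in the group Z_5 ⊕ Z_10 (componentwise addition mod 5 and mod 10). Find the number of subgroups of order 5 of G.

|G| = 50 and 5 | 50, so subgroups of order 5 are possible by Lagrange.
The subgroups of order 5 are: {(0,0), (0,2), (0,4), (0,6), (0,8)}; {(0,0), (1,0), (2,0), (3,0), (4,0)}; {(0,0), (1,2), (2,4), (3,6), (4,8)}; {(0,0), (1,4), (2,8), (3,2), (4,6)}; … (6 in all).
So G has 6 subgroups of order 5.

6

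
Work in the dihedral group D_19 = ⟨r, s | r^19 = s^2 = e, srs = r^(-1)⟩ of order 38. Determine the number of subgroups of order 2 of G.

|G| = 38 and 2 | 38, so subgroups of order 2 are possible by Lagrange.
The subgroups of order 2 are: {e, r^10s}; {e, r^11s}; {e, r^12s}; {e, r^13s}; … (19 in all).
So G has 19 subgroups of order 2.

19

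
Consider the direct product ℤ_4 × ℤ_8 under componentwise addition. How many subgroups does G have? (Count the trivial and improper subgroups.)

|G| = 32, so by Lagrange every subgroup order divides 32. Divisors: 1, 2, 4, 8, 16, 32.
Subgroups by order — order 1: 1; order 2: 3; order 4: 7; order 8: 7; order 16: 3; order 32: 1.
Total: 1 + 3 + 7 + 7 + 3 + 1 = 22.

22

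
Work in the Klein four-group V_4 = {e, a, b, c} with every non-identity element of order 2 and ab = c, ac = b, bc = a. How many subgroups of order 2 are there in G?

3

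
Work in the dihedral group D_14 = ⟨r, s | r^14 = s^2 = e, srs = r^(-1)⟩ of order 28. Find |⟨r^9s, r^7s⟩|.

14

|⟨r^9s⟩| = 2 and |⟨r^7s⟩| = 2, so |H| is a multiple of lcm(2, 2) = 2 and divides |G| = 28.
Closing under the operation: H = {e, r^2, r^4, r^6, r^8, r^10, r^12, rs, r^3s, r^5s, r^7s, r^9s, r^11s, r^13s}, so |H| = 14.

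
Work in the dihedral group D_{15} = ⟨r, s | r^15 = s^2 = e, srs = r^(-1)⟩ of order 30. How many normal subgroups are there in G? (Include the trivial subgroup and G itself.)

5

G has 28 subgroups. Checking conjugation-invariance by order — order 1: 1/1 normal; order 2: 0/15 normal; order 3: 1/1 normal; order 5: 1/1 normal; order 6: 0/5 normal; order 10: 0/3 normal; order 15: 1/1 normal; order 30: 1/1 normal.
Total normal subgroups: 5.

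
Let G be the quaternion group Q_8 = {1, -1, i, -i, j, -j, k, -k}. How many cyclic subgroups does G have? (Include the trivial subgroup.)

5

A cyclic subgroup of order d is generated by each of its φ(d) elements of order d, so the cyclic subgroups of order d number (#elements of order d)/φ(d).
Cyclic subgroups by order — order 1: 1; order 2: 1; order 4: 3.
Total: 5.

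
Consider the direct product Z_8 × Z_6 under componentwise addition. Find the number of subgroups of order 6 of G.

|G| = 48 and 6 | 48, so subgroups of order 6 are possible by Lagrange.
The subgroups of order 6 are: {(0,0), (0,1), (0,2), (0,3), (0,4), (0,5)}; {(0,0), (0,2), (0,4), (4,0), (4,2), (4,4)}; {(0,0), (0,2), (0,4), (4,1), (4,3), (4,5)}.
So G has 3 subgroups of order 6.

3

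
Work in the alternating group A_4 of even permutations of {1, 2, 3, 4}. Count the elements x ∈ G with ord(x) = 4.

No element of G has order 4 (even though 4 | 12).

0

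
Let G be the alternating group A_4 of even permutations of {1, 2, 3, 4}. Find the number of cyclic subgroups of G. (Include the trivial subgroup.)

Group the elements of G by the cyclic subgroup they generate; each cyclic subgroup of order d accounts for φ(d) elements.
Cyclic subgroups by order — order 1: 1; order 2: 3; order 3: 4.
Total: 8.

8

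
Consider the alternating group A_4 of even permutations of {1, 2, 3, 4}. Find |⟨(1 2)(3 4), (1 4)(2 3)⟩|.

4

|⟨(1 2)(3 4)⟩| = 2 and |⟨(1 4)(2 3)⟩| = 2, so |H| is a multiple of lcm(2, 2) = 2 and divides |G| = 12.
Closing under the operation: H = {e, (1 2)(3 4), (1 3)(2 4), (1 4)(2 3)}, so |H| = 4.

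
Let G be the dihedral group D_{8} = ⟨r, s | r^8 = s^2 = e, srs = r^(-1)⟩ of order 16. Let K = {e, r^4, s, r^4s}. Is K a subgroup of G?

Yes

|K| = 4 divides |G| = 16, consistent with Lagrange.
K contains the identity, every element's inverse is in K, and K is closed under ·: it is a subgroup.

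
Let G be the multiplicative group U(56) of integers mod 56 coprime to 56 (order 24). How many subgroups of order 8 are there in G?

|G| = 24 and 8 | 24, so subgroups of order 8 are possible by Lagrange.
The subgroups of order 8 are: {1, 13, 15, 27, 29, 41, 43, 55}.
So G has 1 subgroup of order 8.

1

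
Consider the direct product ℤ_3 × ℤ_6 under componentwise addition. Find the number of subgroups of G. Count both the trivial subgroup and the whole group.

|G| = 18, so by Lagrange every subgroup order divides 18. Divisors: 1, 2, 3, 6, 9, 18.
Subgroups by order — order 1: 1; order 2: 1; order 3: 4; order 6: 4; order 9: 1; order 18: 1.
Total: 1 + 1 + 4 + 4 + 1 + 1 = 12.

12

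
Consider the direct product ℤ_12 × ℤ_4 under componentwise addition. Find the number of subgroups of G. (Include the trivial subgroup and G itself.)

30

|G| = 48, so by Lagrange every subgroup order divides 48. Divisors: 1, 2, 3, 4, 6, 8, 12, 16, 24, 48.
Subgroups by order — order 1: 1; order 2: 3; order 3: 1; order 4: 7; order 6: 3; order 8: 3; order 12: 7; order 16: 1; order 24: 3; order 48: 1.
Total: 1 + 3 + 1 + 7 + 3 + 3 + 7 + 1 + 3 + 1 = 30.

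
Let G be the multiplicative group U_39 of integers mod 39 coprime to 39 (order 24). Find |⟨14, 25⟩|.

4

|⟨14⟩| = 2 and |⟨25⟩| = 2, so |H| is a multiple of lcm(2, 2) = 2 and divides |G| = 24.
Closing under the operation: H = {1, 14, 25, 38}, so |H| = 4.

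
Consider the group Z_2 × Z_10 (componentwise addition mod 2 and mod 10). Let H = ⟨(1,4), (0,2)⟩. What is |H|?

|⟨(1,4)⟩| = 10 and |⟨(0,2)⟩| = 5, so |H| is a multiple of lcm(10, 5) = 10 and divides |G| = 20.
Closing under the operation: H = {(0,0), (0,2), (0,4), (0,6), (0,8), (1,0), (1,2), (1,4), (1,6), (1,8)}, so |H| = 10.

10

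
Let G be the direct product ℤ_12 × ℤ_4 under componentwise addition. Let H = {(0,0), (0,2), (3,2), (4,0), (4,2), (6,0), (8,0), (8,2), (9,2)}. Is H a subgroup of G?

No

|H| = 9 does not divide |G| = 48, so by Lagrange H is not a subgroup.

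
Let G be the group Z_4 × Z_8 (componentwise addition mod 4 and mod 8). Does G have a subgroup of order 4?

Yes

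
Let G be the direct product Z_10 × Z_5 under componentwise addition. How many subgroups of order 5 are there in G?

|G| = 50 and 5 | 50, so subgroups of order 5 are possible by Lagrange.
The subgroups of order 5 are: {(0,0), (0,1), (0,2), (0,3), (0,4)}; {(0,0), (2,0), (4,0), (6,0), (8,0)}; {(0,0), (2,1), (4,2), (6,3), (8,4)}; {(0,0), (2,2), (4,4), (6,1), (8,3)}; … (6 in all).
So G has 6 subgroups of order 5.

6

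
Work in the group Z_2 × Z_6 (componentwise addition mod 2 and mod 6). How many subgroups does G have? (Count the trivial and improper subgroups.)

10

|G| = 12, so by Lagrange every subgroup order divides 12. Divisors: 1, 2, 3, 4, 6, 12.
Subgroups by order — order 1: 1; order 2: 3; order 3: 1; order 4: 1; order 6: 3; order 12: 1.
Total: 1 + 3 + 1 + 1 + 3 + 1 = 10.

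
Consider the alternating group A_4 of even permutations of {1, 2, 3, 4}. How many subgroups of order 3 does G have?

|G| = 12 and 3 | 12, so subgroups of order 3 are possible by Lagrange.
The subgroups of order 3 are: {e, (1 2 3), (1 3 2)}; {e, (1 2 4), (1 4 2)}; {e, (1 3 4), (1 4 3)}; {e, (2 3 4), (2 4 3)}.
So G has 4 subgroups of order 3.

4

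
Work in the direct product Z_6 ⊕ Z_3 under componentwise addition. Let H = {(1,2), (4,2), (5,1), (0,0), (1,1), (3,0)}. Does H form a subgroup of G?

(1,1) ∈ H but its inverse (5,2) ∉ H, so H is not a subgroup.

No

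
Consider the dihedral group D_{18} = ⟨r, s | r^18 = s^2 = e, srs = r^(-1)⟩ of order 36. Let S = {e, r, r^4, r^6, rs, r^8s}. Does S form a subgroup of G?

r^4 ∈ S but its inverse r^14 ∉ S, so S is not a subgroup.

No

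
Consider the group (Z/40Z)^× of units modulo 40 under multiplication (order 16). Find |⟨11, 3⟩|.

8

|⟨11⟩| = 2 and |⟨3⟩| = 4, so |H| is a multiple of lcm(2, 4) = 4 and divides |G| = 16.
Closing under the operation: H = {1, 3, 9, 11, 17, 19, 27, 33}, so |H| = 8.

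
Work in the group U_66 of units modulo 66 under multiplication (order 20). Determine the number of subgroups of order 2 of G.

|G| = 20 and 2 | 20, so subgroups of order 2 are possible by Lagrange.
The subgroups of order 2 are: {1, 23}; {1, 43}; {1, 65}.
So G has 3 subgroups of order 2.

3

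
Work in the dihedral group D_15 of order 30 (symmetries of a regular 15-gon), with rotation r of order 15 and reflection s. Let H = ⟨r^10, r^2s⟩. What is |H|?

6

|⟨r^10⟩| = 3 and |⟨r^2s⟩| = 2, so |H| is a multiple of lcm(3, 2) = 6 and divides |G| = 30.
Closing under the operation: H = {e, r^5, r^10, r^2s, r^7s, r^12s}, so |H| = 6.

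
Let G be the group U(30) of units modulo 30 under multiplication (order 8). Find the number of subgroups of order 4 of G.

3

|G| = 8 and 4 | 8, so subgroups of order 4 are possible by Lagrange.
The subgroups of order 4 are: {1, 11, 19, 29}; {1, 7, 13, 19}; {1, 17, 19, 23}.
So G has 3 subgroups of order 4.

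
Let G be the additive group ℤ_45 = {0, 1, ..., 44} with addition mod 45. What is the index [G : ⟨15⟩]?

|⟨15⟩| = 3 and |G| = 45.
By Lagrange, [G : H] = |G|/|H| = 45/3 = 15.

15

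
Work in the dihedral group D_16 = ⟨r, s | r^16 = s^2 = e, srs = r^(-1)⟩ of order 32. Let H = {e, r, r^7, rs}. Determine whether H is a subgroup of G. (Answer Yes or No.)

No

r ∈ H but its inverse r^15 ∉ H, so H is not a subgroup.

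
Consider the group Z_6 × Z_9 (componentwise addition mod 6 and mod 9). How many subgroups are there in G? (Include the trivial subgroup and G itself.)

|G| = 54, so by Lagrange every subgroup order divides 54. Divisors: 1, 2, 3, 6, 9, 18, 27, 54.
Subgroups by order — order 1: 1; order 2: 1; order 3: 4; order 6: 4; order 9: 4; order 18: 4; order 27: 1; order 54: 1.
Total: 1 + 1 + 4 + 4 + 4 + 4 + 1 + 1 = 20.

20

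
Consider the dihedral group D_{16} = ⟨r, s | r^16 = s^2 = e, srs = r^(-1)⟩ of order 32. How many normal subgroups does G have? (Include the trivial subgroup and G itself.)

8

G has 36 subgroups. Checking conjugation-invariance by order — order 1: 1/1 normal; order 2: 1/17 normal; order 4: 1/9 normal; order 8: 1/5 normal; order 16: 3/3 normal; order 32: 1/1 normal.
Total normal subgroups: 8.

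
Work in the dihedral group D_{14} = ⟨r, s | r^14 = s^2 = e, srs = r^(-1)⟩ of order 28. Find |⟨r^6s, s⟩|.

|⟨r^6s⟩| = 2 and |⟨s⟩| = 2, so |H| is a multiple of lcm(2, 2) = 2 and divides |G| = 28.
Closing under the operation: H = {e, r^2, r^4, r^6, r^8, r^10, r^12, s, r^2s, r^4s, r^6s, r^8s, r^10s, r^12s}, so |H| = 14.

14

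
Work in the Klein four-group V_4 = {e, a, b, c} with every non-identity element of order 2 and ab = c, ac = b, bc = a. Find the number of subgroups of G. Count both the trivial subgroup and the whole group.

5

|G| = 4, so by Lagrange every subgroup order divides 4. Divisors: 1, 2, 4.
Subgroups by order — order 1: 1; order 2: 3; order 4: 1.
Total: 1 + 3 + 1 = 5.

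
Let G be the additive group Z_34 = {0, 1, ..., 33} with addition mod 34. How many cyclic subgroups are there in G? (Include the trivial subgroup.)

4

Group the elements of G by the cyclic subgroup they generate; each cyclic subgroup of order d accounts for φ(d) elements.
Cyclic subgroups by order — order 1: 1; order 2: 1; order 17: 1; order 34: 1.
Total: 4.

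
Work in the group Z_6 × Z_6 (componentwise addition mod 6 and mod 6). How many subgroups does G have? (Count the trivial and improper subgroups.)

30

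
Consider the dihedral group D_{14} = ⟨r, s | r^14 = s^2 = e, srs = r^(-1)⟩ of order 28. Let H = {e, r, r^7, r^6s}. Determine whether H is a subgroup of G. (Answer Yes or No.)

r ∈ H but its inverse r^13 ∉ H, so H is not a subgroup.

No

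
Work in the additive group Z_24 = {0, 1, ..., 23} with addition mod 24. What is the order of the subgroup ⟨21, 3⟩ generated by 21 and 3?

8

|⟨21⟩| = 8 and |⟨3⟩| = 8, so |H| is a multiple of lcm(8, 8) = 8 and divides |G| = 24.
Closing under the operation: H = {0, 3, 6, 9, 12, 15, 18, 21}, so |H| = 8.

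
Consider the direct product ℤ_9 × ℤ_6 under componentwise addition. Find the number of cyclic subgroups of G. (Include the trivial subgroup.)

A cyclic subgroup of order d is generated by each of its φ(d) elements of order d, so the cyclic subgroups of order d number (#elements of order d)/φ(d).
Cyclic subgroups by order — order 1: 1; order 2: 1; order 3: 4; order 6: 4; order 9: 3; order 18: 3.
Total: 16.

16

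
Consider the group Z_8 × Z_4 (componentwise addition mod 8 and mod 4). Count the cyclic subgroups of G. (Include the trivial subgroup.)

14

A cyclic subgroup of order d is generated by each of its φ(d) elements of order d, so the cyclic subgroups of order d number (#elements of order d)/φ(d).
Cyclic subgroups by order — order 1: 1; order 2: 3; order 4: 6; order 8: 4.
Total: 14.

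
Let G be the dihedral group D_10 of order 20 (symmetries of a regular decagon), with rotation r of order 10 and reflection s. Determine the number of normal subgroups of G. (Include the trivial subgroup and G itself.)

7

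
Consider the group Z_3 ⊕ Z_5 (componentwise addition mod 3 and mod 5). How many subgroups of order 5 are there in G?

1

|G| = 15 and 5 | 15, so subgroups of order 5 are possible by Lagrange.
The subgroups of order 5 are: {(0,0), (0,1), (0,2), (0,3), (0,4)}.
So G has 1 subgroup of order 5.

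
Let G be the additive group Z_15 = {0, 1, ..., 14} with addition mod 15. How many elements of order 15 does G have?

8

In a cyclic group of order 15, the number of elements of order d (for d | 15) is φ(d).
φ(15) = 8.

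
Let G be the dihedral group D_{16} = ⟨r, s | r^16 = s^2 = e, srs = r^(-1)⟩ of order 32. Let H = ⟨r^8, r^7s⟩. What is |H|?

4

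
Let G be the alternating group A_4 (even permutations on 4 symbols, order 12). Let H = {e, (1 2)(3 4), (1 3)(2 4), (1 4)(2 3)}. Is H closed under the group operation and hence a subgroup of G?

|H| = 4 divides |G| = 12, consistent with Lagrange.
H contains the identity, every element's inverse is in H, and H is closed under ∘: it is a subgroup.

Yes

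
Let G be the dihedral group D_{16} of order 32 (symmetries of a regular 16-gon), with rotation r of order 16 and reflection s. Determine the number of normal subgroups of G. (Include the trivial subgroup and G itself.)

8

G has 36 subgroups. Checking conjugation-invariance by order — order 1: 1/1 normal; order 2: 1/17 normal; order 4: 1/9 normal; order 8: 1/5 normal; order 16: 3/3 normal; order 32: 1/1 normal.
Total normal subgroups: 8.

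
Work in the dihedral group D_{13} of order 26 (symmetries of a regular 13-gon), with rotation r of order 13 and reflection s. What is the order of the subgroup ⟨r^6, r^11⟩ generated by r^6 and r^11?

|⟨r^6⟩| = 13 and |⟨r^11⟩| = 13, so |H| is a multiple of lcm(13, 13) = 13 and divides |G| = 26.
Closing under the operation: H = {e, r, r^2, r^3, r^4, r^5, r^6, r^7, r^8, r^9, r^10, r^11, r^12}, so |H| = 13.

13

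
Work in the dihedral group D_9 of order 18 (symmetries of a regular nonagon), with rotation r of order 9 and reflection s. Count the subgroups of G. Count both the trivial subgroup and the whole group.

16

|G| = 18, so by Lagrange every subgroup order divides 18. Divisors: 1, 2, 3, 6, 9, 18.
Subgroups by order — order 1: 1; order 2: 9; order 3: 1; order 6: 3; order 9: 1; order 18: 1.
Total: 1 + 9 + 1 + 3 + 1 + 1 = 16.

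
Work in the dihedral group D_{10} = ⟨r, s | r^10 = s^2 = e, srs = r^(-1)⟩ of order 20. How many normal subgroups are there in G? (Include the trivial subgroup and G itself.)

G has 22 subgroups. Checking conjugation-invariance by order — order 1: 1/1 normal; order 2: 1/11 normal; order 4: 0/5 normal; order 5: 1/1 normal; order 10: 3/3 normal; order 20: 1/1 normal.
Total normal subgroups: 7.

7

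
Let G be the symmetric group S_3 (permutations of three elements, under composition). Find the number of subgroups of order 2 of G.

|G| = 6 and 2 | 6, so subgroups of order 2 are possible by Lagrange.
The subgroups of order 2 are: {e, (1 2)}; {e, (1 3)}; {e, (2 3)}.
So G has 3 subgroups of order 2.

3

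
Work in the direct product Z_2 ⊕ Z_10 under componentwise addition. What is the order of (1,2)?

10

The order of (1,2) in Z_2 × Z_10 is lcm(ord(1) in Z_2, ord(2) in Z_10).
ord(1) = 2 and ord(2) = 5, so |⟨(1,2)⟩| = lcm(2, 5) = 10.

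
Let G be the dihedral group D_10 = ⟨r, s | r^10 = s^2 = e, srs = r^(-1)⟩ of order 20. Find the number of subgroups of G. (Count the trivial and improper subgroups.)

|G| = 20, so by Lagrange every subgroup order divides 20. Divisors: 1, 2, 4, 5, 10, 20.
Subgroups by order — order 1: 1; order 2: 11; order 4: 5; order 5: 1; order 10: 3; order 20: 1.
Total: 1 + 11 + 5 + 1 + 3 + 1 = 22.

22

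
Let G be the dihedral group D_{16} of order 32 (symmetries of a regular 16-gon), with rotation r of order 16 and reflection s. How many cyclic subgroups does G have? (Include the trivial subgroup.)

21

Group the elements of G by the cyclic subgroup they generate; each cyclic subgroup of order d accounts for φ(d) elements.
Cyclic subgroups by order — order 1: 1; order 2: 17; order 4: 1; order 8: 1; order 16: 1.
Total: 21.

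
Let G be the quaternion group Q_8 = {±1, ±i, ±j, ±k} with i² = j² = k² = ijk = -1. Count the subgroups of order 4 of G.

3

|G| = 8 and 4 | 8, so subgroups of order 4 are possible by Lagrange.
The subgroups of order 4 are: {1, -1, i, -i}; {1, -1, j, -j}; {1, -1, k, -k}.
So G has 3 subgroups of order 4.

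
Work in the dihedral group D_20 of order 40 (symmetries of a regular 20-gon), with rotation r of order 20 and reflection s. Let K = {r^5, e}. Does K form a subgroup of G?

r^5 ∈ K but its inverse r^15 ∉ K, so K is not a subgroup.

No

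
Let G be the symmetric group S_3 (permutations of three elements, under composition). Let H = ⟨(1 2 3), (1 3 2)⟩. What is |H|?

3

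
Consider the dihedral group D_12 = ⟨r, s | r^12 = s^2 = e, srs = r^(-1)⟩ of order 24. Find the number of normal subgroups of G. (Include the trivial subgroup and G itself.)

G has 34 subgroups. Checking conjugation-invariance by order — order 1: 1/1 normal; order 2: 1/13 normal; order 3: 1/1 normal; order 4: 1/7 normal; order 6: 1/5 normal; order 8: 0/3 normal; order 12: 3/3 normal; order 24: 1/1 normal.
Total normal subgroups: 9.

9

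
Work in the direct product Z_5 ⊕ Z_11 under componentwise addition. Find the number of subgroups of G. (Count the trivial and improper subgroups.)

4

|G| = 55, so by Lagrange every subgroup order divides 55. Divisors: 1, 5, 11, 55.
Subgroups by order — order 1: 1; order 5: 1; order 11: 1; order 55: 1.
Total: 1 + 1 + 1 + 1 = 4.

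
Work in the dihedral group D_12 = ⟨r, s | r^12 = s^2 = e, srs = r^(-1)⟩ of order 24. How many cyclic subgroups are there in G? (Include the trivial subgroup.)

18

Group the elements of G by the cyclic subgroup they generate; each cyclic subgroup of order d accounts for φ(d) elements.
Cyclic subgroups by order — order 1: 1; order 2: 13; order 3: 1; order 4: 1; order 6: 1; order 12: 1.
Total: 18.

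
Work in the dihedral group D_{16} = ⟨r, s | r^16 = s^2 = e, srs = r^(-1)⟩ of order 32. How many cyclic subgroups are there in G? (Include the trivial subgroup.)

21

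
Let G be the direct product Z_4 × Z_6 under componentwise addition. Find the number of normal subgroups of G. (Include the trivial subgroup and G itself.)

G is abelian, so every subgroup is normal.
G has 16 subgroups in total, hence 16 normal subgroups.

16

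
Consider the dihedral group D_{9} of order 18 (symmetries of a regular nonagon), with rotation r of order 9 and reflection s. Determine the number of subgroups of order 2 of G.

9

|G| = 18 and 2 | 18, so subgroups of order 2 are possible by Lagrange.
The subgroups of order 2 are: {e, r^2s}; {e, r^3s}; {e, r^4s}; {e, r^5s}; … (9 in all).
So G has 9 subgroups of order 2.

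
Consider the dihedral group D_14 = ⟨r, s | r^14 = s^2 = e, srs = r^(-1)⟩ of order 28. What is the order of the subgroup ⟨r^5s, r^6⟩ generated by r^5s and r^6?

|⟨r^5s⟩| = 2 and |⟨r^6⟩| = 7, so |H| is a multiple of lcm(2, 7) = 14 and divides |G| = 28.
Closing under the operation: H = {e, r^2, r^4, r^6, r^8, r^10, r^12, rs, r^3s, r^5s, r^7s, r^9s, r^11s, r^13s}, so |H| = 14.

14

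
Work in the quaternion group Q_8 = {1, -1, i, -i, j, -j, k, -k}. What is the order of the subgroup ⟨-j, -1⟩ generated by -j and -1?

|⟨-j⟩| = 4 and |⟨-1⟩| = 2, so |H| is a multiple of lcm(4, 2) = 4 and divides |G| = 8.
Closing under the operation: H = {1, -1, j, -j}, so |H| = 4.

4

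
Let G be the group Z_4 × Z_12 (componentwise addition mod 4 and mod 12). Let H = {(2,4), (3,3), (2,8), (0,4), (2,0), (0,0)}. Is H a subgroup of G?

No

(3,3) ∈ H but its inverse (1,9) ∉ H, so H is not a subgroup.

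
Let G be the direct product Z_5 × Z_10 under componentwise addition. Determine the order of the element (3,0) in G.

5

The order of (3,0) in Z_5 × Z_10 is lcm(ord(3) in Z_5, ord(0) in Z_10).
ord(3) = 5 and ord(0) = 1, so |⟨(3,0)⟩| = lcm(5, 1) = 5.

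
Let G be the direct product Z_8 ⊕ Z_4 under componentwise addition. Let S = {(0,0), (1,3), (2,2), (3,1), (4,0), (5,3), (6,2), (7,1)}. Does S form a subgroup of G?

Yes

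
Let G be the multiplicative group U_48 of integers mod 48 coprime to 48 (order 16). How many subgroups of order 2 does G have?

|G| = 16 and 2 | 16, so subgroups of order 2 are possible by Lagrange.
The subgroups of order 2 are: {1, 17}; {1, 23}; {1, 25}; {1, 31}; … (7 in all).
So G has 7 subgroups of order 2.

7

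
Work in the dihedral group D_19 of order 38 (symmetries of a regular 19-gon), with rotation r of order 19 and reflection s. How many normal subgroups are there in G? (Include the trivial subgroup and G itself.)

3

G has 22 subgroups. Checking conjugation-invariance by order — order 1: 1/1 normal; order 2: 0/19 normal; order 19: 1/1 normal; order 38: 1/1 normal.
Total normal subgroups: 3.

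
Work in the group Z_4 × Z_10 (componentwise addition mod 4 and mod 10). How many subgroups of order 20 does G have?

3

|G| = 40 and 20 | 40, so subgroups of order 20 are possible by Lagrange.
The subgroups of order 20 are: {(0,0), (0,1), (0,2), (0,3), (0,4), (0,5), (0,6), (0,7), (0,8), (0,9), (2,0), (2,1), (2,2), (2,3), (2,4), (2,5), (2,6), (2,7), (2,8), (2,9)}; {(0,0), (0,2), (0,4), (0,6), (0,8), (1,0), (1,2), (1,4), (1,6), (1,8), (2,0), (2,2), (2,4), (2,6), (2,8), (3,0), (3,2), (3,4), (3,6), (3,8)}; {(0,0), (0,2), (0,4), (0,6), (0,8), (1,1), (1,3), (1,5), (1,7), (1,9), (2,0), (2,2), (2,4), (2,6), (2,8), (3,1), (3,3), (3,5), (3,7), (3,9)}.
So G has 3 subgroups of order 20.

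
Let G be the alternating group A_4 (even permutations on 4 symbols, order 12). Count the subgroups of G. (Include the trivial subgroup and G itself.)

10

|G| = 12, so by Lagrange every subgroup order divides 12. Divisors: 1, 2, 3, 4, 6, 12.
Subgroups by order — order 1: 1; order 2: 3; order 3: 4; order 4: 1; order 6: 0; order 12: 1.
Total: 1 + 3 + 4 + 1 + 0 + 1 = 10.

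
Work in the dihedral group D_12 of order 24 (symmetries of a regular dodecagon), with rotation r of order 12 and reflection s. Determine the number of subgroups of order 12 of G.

|G| = 24 and 12 | 24, so subgroups of order 12 are possible by Lagrange.
The subgroups of order 12 are: {e, r, r^2, r^3, r^4, r^5, r^6, r^7, r^8, r^9, r^10, r^11}; {e, r^2, r^4, r^6, r^8, r^10, s, r^2s, r^4s, r^6s, r^8s, r^10s}; {e, r^2, r^4, r^6, r^8, r^10, rs, r^3s, r^5s, r^7s, r^9s, r^11s}.
So G has 3 subgroups of order 12.

3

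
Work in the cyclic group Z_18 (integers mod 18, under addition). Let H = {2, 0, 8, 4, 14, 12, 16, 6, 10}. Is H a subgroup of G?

|H| = 9 divides |G| = 18, consistent with Lagrange.
H contains the identity, every element's inverse is in H, and H is closed under +: it is a subgroup.
In fact H = ⟨2⟩.

Yes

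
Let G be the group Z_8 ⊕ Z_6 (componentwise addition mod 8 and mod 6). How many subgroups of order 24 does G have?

3

|G| = 48 and 24 | 48, so subgroups of order 24 are possible by Lagrange.
The subgroups of order 24 are: {(0,0), (0,1), (0,2), (0,3), (0,4), (0,5), (2,0), (2,1), (2,2), (2,3), (2,4), (2,5), (4,0), (4,1), (4,2), (4,3), (4,4), (4,5), (6,0), (6,1), (6,2), (6,3), (6,4), (6,5)}; {(0,0), (0,2), (0,4), (1,0), (1,2), (1,4), (2,0), (2,2), (2,4), (3,0), (3,2), (3,4), (4,0), (4,2), (4,4), (5,0), (5,2), (5,4), (6,0), (6,2), (6,4), (7,0), (7,2), (7,4)}; {(0,0), (0,2), (0,4), (1,1), (1,3), (1,5), (2,0), (2,2), (2,4), (3,1), (3,3), (3,5), (4,0), (4,2), (4,4), (5,1), (5,3), (5,5), (6,0), (6,2), (6,4), (7,1), (7,3), (7,5)}.
So G has 3 subgroups of order 24.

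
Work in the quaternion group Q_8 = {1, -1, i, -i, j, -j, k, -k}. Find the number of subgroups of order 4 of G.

3

|G| = 8 and 4 | 8, so subgroups of order 4 are possible by Lagrange.
The subgroups of order 4 are: {1, -1, i, -i}; {1, -1, j, -j}; {1, -1, k, -k}.
So G has 3 subgroups of order 4.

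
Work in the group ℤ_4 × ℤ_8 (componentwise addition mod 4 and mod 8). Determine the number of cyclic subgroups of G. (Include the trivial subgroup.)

14

Group the elements of G by the cyclic subgroup they generate; each cyclic subgroup of order d accounts for φ(d) elements.
Cyclic subgroups by order — order 1: 1; order 2: 3; order 4: 6; order 8: 4.
Total: 14.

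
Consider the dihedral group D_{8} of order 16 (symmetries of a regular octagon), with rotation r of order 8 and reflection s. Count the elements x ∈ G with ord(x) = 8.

The elements of order 8 are: r, r^3, r^5, r^7.
That's 4.

4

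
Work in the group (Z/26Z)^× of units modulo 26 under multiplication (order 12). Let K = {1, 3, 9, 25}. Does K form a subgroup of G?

Closure fails: 3 · 25 = 23 ∉ K. So K is not a subgroup.

No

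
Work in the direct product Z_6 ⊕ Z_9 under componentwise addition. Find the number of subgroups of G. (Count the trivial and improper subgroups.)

20

|G| = 54, so by Lagrange every subgroup order divides 54. Divisors: 1, 2, 3, 6, 9, 18, 27, 54.
Subgroups by order — order 1: 1; order 2: 1; order 3: 4; order 6: 4; order 9: 4; order 18: 4; order 27: 1; order 54: 1.
Total: 1 + 1 + 4 + 4 + 4 + 4 + 1 + 1 = 20.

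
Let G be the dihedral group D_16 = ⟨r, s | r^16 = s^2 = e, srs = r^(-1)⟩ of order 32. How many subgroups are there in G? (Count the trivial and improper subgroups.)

|G| = 32, so by Lagrange every subgroup order divides 32. Divisors: 1, 2, 4, 8, 16, 32.
Subgroups by order — order 1: 1; order 2: 17; order 4: 9; order 8: 5; order 16: 3; order 32: 1.
Total: 1 + 17 + 9 + 5 + 3 + 1 = 36.

36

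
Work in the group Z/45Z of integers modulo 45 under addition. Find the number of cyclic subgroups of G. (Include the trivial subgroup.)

6

Each element a generates a cyclic subgroup ⟨a⟩; distinct elements may generate the same one (a cyclic group of order d has φ(d) generators).
Cyclic subgroups by order — order 1: 1; order 3: 1; order 5: 1; order 9: 1; order 15: 1; order 45: 1.
Total: 6.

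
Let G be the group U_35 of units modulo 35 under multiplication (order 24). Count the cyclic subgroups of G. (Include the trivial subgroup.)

12

Each element a generates a cyclic subgroup ⟨a⟩; distinct elements may generate the same one (a cyclic group of order d has φ(d) generators).
Cyclic subgroups by order — order 1: 1; order 2: 3; order 3: 1; order 4: 2; order 6: 3; order 12: 2.
Total: 12.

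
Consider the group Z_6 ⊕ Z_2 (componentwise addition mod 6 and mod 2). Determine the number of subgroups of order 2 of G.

3

|G| = 12 and 2 | 12, so subgroups of order 2 are possible by Lagrange.
The subgroups of order 2 are: {(0,0), (0,1)}; {(0,0), (3,0)}; {(0,0), (3,1)}.
So G has 3 subgroups of order 2.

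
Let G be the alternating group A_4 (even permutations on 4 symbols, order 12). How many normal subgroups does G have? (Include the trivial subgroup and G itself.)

3

G has 10 subgroups. Checking conjugation-invariance by order — order 1: 1/1 normal; order 2: 0/3 normal; order 3: 0/4 normal; order 4: 1/1 normal; order 12: 1/1 normal.
Total normal subgroups: 3.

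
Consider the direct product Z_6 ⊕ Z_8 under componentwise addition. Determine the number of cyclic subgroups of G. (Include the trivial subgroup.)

Group the elements of G by the cyclic subgroup they generate; each cyclic subgroup of order d accounts for φ(d) elements.
Cyclic subgroups by order — order 1: 1; order 2: 3; order 3: 1; order 4: 2; order 6: 3; order 8: 2; order 12: 2; order 24: 2.
Total: 16.

16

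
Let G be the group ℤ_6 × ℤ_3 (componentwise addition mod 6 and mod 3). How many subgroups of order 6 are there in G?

4

|G| = 18 and 6 | 18, so subgroups of order 6 are possible by Lagrange.
The subgroups of order 6 are: {(0,0), (0,1), (0,2), (3,0), (3,1), (3,2)}; {(0,0), (1,0), (2,0), (3,0), (4,0), (5,0)}; {(0,0), (1,1), (2,2), (3,0), (4,1), (5,2)}; {(0,0), (1,2), (2,1), (3,0), (4,2), (5,1)}.
So G has 4 subgroups of order 6.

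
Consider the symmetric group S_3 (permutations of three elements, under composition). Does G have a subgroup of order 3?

3 | 6. A subgroup of order 3 is {e, (1 2 3), (1 3 2)}.

Yes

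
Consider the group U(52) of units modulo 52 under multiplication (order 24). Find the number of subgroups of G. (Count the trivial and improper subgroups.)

16

|G| = 24, so by Lagrange every subgroup order divides 24. Divisors: 1, 2, 3, 4, 6, 8, 12, 24.
Subgroups by order — order 1: 1; order 2: 3; order 3: 1; order 4: 3; order 6: 3; order 8: 1; order 12: 3; order 24: 1.
Total: 1 + 3 + 1 + 3 + 3 + 1 + 3 + 1 = 16.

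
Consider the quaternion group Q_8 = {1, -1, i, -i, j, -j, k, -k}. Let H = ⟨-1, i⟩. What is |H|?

|⟨-1⟩| = 2 and |⟨i⟩| = 4, so |H| is a multiple of lcm(2, 4) = 4 and divides |G| = 8.
Closing under the operation: H = {1, -1, i, -i}, so |H| = 4.

4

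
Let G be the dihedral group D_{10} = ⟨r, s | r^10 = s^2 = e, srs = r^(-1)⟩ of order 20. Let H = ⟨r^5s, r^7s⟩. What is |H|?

|⟨r^5s⟩| = 2 and |⟨r^7s⟩| = 2, so |H| is a multiple of lcm(2, 2) = 2 and divides |G| = 20.
Closing under the operation: H = {e, r^2, r^4, r^6, r^8, rs, r^3s, r^5s, r^7s, r^9s}, so |H| = 10.

10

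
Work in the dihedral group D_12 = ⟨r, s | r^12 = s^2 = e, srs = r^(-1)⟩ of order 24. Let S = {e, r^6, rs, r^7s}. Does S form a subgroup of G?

Yes

|S| = 4 divides |G| = 24, consistent with Lagrange.
S contains the identity, every element's inverse is in S, and S is closed under ·: it is a subgroup.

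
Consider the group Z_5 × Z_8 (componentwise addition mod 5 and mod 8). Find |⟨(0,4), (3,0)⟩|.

|⟨(0,4)⟩| = 2 and |⟨(3,0)⟩| = 5, so |H| is a multiple of lcm(2, 5) = 10 and divides |G| = 40.
Closing under the operation: H = {(0,0), (0,4), (1,0), (1,4), (2,0), (2,4), (3,0), (3,4), (4,0), (4,4)}, so |H| = 10.

10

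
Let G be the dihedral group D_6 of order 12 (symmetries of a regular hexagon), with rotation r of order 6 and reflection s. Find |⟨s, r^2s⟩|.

6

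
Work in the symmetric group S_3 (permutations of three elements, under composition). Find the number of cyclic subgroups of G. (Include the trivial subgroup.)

5

Group the elements of G by the cyclic subgroup they generate; each cyclic subgroup of order d accounts for φ(d) elements.
Cyclic subgroups by order — order 1: 1; order 2: 3; order 3: 1.
Total: 5.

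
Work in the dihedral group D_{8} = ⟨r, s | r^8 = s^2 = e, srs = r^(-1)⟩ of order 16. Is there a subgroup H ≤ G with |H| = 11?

No

11 does not divide |G| = 16, so by Lagrange no subgroup of order 11 exists.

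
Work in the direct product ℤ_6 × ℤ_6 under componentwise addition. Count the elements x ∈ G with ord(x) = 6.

24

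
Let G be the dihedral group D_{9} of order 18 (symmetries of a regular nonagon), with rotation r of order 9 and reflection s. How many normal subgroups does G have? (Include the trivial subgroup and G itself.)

G has 16 subgroups. Checking conjugation-invariance by order — order 1: 1/1 normal; order 2: 0/9 normal; order 3: 1/1 normal; order 6: 0/3 normal; order 9: 1/1 normal; order 18: 1/1 normal.
Total normal subgroups: 4.

4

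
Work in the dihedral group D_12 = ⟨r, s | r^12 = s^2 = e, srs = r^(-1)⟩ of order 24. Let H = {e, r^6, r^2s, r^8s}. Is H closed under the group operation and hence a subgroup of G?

|H| = 4 divides |G| = 24, consistent with Lagrange.
H contains the identity, every element's inverse is in H, and H is closed under ·: it is a subgroup.

Yes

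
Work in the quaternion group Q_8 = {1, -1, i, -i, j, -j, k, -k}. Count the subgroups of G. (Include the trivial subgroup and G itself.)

6

|G| = 8, so by Lagrange every subgroup order divides 8. Divisors: 1, 2, 4, 8.
Subgroups by order — order 1: 1; order 2: 1; order 4: 3; order 8: 1.
Total: 1 + 1 + 3 + 1 = 6.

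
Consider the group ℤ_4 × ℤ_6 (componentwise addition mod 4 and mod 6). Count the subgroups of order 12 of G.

3

|G| = 24 and 12 | 24, so subgroups of order 12 are possible by Lagrange.
The subgroups of order 12 are: {(0,0), (0,1), (0,2), (0,3), (0,4), (0,5), (2,0), (2,1), (2,2), (2,3), (2,4), (2,5)}; {(0,0), (0,2), (0,4), (1,0), (1,2), (1,4), (2,0), (2,2), (2,4), (3,0), (3,2), (3,4)}; {(0,0), (0,2), (0,4), (1,1), (1,3), (1,5), (2,0), (2,2), (2,4), (3,1), (3,3), (3,5)}.
So G has 3 subgroups of order 12.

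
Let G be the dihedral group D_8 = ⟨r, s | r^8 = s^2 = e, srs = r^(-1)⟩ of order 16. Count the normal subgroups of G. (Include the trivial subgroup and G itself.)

7

G has 19 subgroups. Checking conjugation-invariance by order — order 1: 1/1 normal; order 2: 1/9 normal; order 4: 1/5 normal; order 8: 3/3 normal; order 16: 1/1 normal.
Total normal subgroups: 7.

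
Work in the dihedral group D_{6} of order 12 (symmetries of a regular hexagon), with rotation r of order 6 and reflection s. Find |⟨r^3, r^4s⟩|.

4

|⟨r^3⟩| = 2 and |⟨r^4s⟩| = 2, so |H| is a multiple of lcm(2, 2) = 2 and divides |G| = 12.
Closing under the operation: H = {e, r^3, rs, r^4s}, so |H| = 4.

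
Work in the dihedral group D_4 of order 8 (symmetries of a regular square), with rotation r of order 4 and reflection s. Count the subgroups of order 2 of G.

5

|G| = 8 and 2 | 8, so subgroups of order 2 are possible by Lagrange.
The subgroups of order 2 are: {e, r^2}; {e, r^2s}; {e, r^3s}; {e, rs}; … (5 in all).
So G has 5 subgroups of order 2.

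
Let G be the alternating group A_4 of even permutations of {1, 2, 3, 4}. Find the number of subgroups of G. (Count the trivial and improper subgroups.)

|G| = 12, so by Lagrange every subgroup order divides 12. Divisors: 1, 2, 3, 4, 6, 12.
Subgroups by order — order 1: 1; order 2: 3; order 3: 4; order 4: 1; order 6: 0; order 12: 1.
Total: 1 + 3 + 4 + 1 + 0 + 1 = 10.

10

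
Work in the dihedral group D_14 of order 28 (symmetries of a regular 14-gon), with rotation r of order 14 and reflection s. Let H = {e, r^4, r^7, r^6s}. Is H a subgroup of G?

No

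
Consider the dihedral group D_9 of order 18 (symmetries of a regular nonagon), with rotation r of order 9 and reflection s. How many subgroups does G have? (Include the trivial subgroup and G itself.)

16

|G| = 18, so by Lagrange every subgroup order divides 18. Divisors: 1, 2, 3, 6, 9, 18.
Subgroups by order — order 1: 1; order 2: 9; order 3: 1; order 6: 3; order 9: 1; order 18: 1.
Total: 1 + 9 + 1 + 3 + 1 + 1 = 16.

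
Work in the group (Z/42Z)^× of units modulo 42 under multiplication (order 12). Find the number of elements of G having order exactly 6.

The elements of order 6 are: 5, 11, 17, 19, 23, 31.
That's 6.

6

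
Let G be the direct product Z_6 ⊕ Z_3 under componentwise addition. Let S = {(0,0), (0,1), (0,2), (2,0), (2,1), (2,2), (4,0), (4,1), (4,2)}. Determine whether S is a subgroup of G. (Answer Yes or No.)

Yes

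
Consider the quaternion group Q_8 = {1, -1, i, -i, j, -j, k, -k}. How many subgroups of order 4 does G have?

3

|G| = 8 and 4 | 8, so subgroups of order 4 are possible by Lagrange.
The subgroups of order 4 are: {1, -1, i, -i}; {1, -1, j, -j}; {1, -1, k, -k}.
So G has 3 subgroups of order 4.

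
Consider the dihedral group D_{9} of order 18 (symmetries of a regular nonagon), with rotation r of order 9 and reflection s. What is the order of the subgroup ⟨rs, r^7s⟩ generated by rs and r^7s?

|⟨rs⟩| = 2 and |⟨r^7s⟩| = 2, so |H| is a multiple of lcm(2, 2) = 2 and divides |G| = 18.
Closing under the operation: H = {e, r^3, r^6, rs, r^4s, r^7s}, so |H| = 6.

6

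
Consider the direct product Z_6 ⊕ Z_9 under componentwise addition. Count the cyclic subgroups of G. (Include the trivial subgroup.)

16

Group the elements of G by the cyclic subgroup they generate; each cyclic subgroup of order d accounts for φ(d) elements.
Cyclic subgroups by order — order 1: 1; order 2: 1; order 3: 4; order 6: 4; order 9: 3; order 18: 3.
Total: 16.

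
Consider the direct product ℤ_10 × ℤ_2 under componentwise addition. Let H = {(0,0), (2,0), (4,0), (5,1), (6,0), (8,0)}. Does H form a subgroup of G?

|H| = 6 does not divide |G| = 20, so by Lagrange H is not a subgroup.

No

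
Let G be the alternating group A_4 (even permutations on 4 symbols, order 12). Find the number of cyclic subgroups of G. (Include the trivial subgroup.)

8

A cyclic subgroup of order d is generated by each of its φ(d) elements of order d, so the cyclic subgroups of order d number (#elements of order d)/φ(d).
Cyclic subgroups by order — order 1: 1; order 2: 3; order 3: 4.
Total: 8.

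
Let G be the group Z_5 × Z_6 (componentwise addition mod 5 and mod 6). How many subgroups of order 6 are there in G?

|G| = 30 and 6 | 30, so subgroups of order 6 are possible by Lagrange.
The subgroups of order 6 are: {(0,0), (0,1), (0,2), (0,3), (0,4), (0,5)}.
So G has 1 subgroup of order 6.

1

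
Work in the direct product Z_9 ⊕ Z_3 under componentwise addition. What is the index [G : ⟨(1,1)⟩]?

3

|⟨(1,1)⟩| = 9 and |G| = 27.
By Lagrange, [G : H] = |G|/|H| = 27/9 = 3.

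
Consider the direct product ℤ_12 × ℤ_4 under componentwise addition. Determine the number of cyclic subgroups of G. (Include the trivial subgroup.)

20

Each element a generates a cyclic subgroup ⟨a⟩; distinct elements may generate the same one (a cyclic group of order d has φ(d) generators).
Cyclic subgroups by order — order 1: 1; order 2: 3; order 3: 1; order 4: 6; order 6: 3; order 12: 6.
Total: 20.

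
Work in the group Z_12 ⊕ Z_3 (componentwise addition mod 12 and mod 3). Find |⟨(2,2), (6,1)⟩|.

|⟨(2,2)⟩| = 6 and |⟨(6,1)⟩| = 6, so |H| is a multiple of lcm(6, 6) = 6 and divides |G| = 36.
Closing under the operation: H = {(0,0), (0,1), (0,2), (2,0), (2,1), (2,2), (4,0), (4,1), (4,2), (6,0), (6,1), (6,2), (8,0), (8,1), (8,2), (10,0), (10,1), (10,2)}, so |H| = 18.

18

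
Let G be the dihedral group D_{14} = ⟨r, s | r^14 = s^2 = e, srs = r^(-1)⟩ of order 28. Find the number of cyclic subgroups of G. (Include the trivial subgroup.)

A cyclic subgroup of order d is generated by each of its φ(d) elements of order d, so the cyclic subgroups of order d number (#elements of order d)/φ(d).
Cyclic subgroups by order — order 1: 1; order 2: 15; order 7: 1; order 14: 1.
Total: 18.

18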